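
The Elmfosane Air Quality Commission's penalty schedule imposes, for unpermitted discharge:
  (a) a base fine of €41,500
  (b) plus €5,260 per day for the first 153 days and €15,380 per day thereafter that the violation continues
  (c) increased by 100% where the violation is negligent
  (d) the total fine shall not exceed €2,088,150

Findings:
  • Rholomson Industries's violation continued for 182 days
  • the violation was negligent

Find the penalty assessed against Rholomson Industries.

€2,088,150

First 153 days: 153 × €5,260 = €804,780
Remaining days: (182 − 153) × €15,380 = €446,020
Per-day component: €804,780 + €446,020 = €1,250,800
Base plus per-day: €41,500 + €1,250,800 = €1,292,300
Enhancement: 100% of €1,292,300 = €1,292,300
Enhanced fine: €1,292,300 + €1,292,300 = €2,584,600
Cap at €2,088,150: €2,584,600 exceeds the cap → €2,088,150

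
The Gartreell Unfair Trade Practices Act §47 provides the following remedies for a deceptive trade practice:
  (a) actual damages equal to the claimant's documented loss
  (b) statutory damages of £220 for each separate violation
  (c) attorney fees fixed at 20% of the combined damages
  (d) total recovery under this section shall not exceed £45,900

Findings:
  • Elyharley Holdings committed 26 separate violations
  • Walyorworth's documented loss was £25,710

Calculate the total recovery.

Statutory damages: 26 × £220 = £5,720
Combined damages: £25,710 + £5,720 = £31,430
Attorney fees: 20% of £31,430 = £6,286
Total before cap: £31,430 + £6,286 = £37,716
Cap at £45,900: £37,716 is within the cap, no reduction.

£37,716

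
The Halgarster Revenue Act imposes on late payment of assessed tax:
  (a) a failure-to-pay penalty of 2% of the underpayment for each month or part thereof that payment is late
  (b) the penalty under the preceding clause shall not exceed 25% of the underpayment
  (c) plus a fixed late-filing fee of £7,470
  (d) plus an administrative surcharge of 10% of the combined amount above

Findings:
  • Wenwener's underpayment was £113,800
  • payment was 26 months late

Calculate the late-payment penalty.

£39,512

Accrued rate: 2% × 26 = 52%, capped at 25% → 25%
Failure-to-pay penalty: 25% of £113,800 = £28,450
Penalty before surcharge: £28,450 + £7,470 = £35,920
Administrative surcharge: 10% of £35,920 = £3,592
Total penalty: £35,920 + £3,592 = £39,512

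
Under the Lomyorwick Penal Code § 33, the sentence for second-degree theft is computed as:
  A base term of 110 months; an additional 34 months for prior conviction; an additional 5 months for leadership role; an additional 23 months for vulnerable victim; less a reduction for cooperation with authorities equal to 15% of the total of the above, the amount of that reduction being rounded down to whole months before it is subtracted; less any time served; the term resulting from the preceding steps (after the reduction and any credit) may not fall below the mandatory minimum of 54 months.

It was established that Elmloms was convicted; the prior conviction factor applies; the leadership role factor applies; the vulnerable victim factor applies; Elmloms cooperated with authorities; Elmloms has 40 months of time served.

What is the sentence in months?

Prior conviction enhancement: +34 months
Leadership role enhancement: +5 months
Vulnerable victim enhancement: +23 months
Adjusted term: 110 months + 34 months + 5 months + 23 months = 172 months
Cooperation with authorities reduction: 15% of 172 months = 25 months (rounded down)
After reduction: 172 − 25 = 147 months
Less time served: 147 months − 40 months = 107 months
Minimum 54 months: 107 months meets the minimum, no increase.

107 months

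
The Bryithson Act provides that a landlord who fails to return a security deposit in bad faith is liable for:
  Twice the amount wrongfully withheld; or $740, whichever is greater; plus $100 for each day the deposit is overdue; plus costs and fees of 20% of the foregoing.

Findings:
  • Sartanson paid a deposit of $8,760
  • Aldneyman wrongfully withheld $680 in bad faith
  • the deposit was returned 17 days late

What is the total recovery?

Doubled: 2 × $680 = $1,360
Minimum $740: $1,360 meets the minimum, no increase.
Late-return penalty: 17 × $100 = $1,700
Damages plus late penalty: $1,360 + $1,700 = $3,060
Costs and fees: 20% of $3,060 = $612
Total recovery: $3,060 + $612 = $3,672

$3,672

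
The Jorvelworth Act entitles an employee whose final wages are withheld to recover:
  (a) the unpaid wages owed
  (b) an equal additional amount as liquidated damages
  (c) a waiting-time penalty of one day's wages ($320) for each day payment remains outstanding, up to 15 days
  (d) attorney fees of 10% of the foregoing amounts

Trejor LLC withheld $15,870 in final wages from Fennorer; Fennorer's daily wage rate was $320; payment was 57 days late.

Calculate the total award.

$40,194

Liquidated damages (equal amount): $15,870
Penalty days: min(57, 15) = 15
Waiting-time penalty: 15 × $320 = $4,800
Subtotal: $15,870 + $15,870 + $4,800 = $36,540
Attorney fees: 10% of $36,540 = $3,654
Total award: $36,540 + $3,654 = $40,194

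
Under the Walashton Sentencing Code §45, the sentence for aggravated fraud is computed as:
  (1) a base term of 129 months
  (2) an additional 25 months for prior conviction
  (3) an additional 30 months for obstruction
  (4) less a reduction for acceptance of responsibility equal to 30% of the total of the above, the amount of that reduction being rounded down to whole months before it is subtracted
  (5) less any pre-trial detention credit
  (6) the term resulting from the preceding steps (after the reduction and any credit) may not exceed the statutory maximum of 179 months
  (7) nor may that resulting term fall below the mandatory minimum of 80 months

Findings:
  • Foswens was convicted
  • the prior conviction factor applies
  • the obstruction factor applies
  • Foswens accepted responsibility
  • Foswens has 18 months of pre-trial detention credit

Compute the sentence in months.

111 months

Prior conviction enhancement: +25 months
Obstruction enhancement: +30 months
Adjusted term: 129 months + 25 months + 30 months = 184 months
Acceptance of responsibility reduction: 30% of 184 months = 55 months (rounded down)
After reduction: 184 − 55 = 129 months
Less pre-trial detention credit: 129 months − 18 months = 111 months
Cap at 179 months: 111 months is within the cap, no reduction.
Minimum 80 months: 111 months meets the minimum, no increase.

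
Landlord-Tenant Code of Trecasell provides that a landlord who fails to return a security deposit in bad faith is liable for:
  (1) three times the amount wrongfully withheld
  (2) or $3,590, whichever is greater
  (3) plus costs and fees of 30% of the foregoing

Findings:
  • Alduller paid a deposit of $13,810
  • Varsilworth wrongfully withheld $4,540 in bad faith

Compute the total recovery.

$17,706

Trebled: 3 × $4,540 = $13,620
Minimum $3,590: $13,620 meets the minimum, no increase.
Costs and fees: 30% of $13,620 = $4,086
Total recovery: $13,620 + $4,086 = $17,706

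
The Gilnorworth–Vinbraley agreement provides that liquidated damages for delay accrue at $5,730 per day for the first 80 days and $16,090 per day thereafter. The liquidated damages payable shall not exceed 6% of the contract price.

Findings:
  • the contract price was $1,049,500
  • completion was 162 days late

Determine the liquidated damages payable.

First 80 days: 80 × $5,730 = $458,400
Remaining days: (162 − 80) × $16,090 = $1,319,380
Accrued per-day damages: $458,400 + $1,319,380 = $1,777,780
Cap: 6% of $1,049,500 = $62,970
Cap at $62,970: $1,777,780 exceeds the cap → $62,970

$62,970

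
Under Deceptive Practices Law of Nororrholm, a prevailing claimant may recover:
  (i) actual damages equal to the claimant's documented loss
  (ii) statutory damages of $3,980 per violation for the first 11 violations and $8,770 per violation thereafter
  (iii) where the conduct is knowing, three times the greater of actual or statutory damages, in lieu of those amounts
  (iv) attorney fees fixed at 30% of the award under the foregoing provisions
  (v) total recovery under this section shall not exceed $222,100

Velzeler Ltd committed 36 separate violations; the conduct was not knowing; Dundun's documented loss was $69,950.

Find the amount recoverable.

First 11 violations: 11 × $3,980 = $43,780
Remaining violations: (36 − 11) × $8,770 = $219,250
Statutory damages: $43,780 + $219,250 = $263,030
Conduct not knowing: the in-lieu enhancement does not apply.
Actual plus statutory damages: $69,950 + $263,030 = $332,980
Attorney fees: 30% of $332,980 = $99,894
Total before cap: $332,980 + $99,894 = $432,874
Cap at $222,100: $432,874 exceeds the cap → $222,100

$222,100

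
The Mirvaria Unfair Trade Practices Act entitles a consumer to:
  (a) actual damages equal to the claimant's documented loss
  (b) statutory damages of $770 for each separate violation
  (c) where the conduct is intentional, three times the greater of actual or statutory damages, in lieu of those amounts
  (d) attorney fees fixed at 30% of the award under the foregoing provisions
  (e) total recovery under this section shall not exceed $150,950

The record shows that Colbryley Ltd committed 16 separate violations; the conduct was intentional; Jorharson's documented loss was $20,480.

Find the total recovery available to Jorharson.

Statutory damages: 16 × $770 = $12,320
Greater of actual damages ($20,480) or statutory damages ($12,320): $20,480
Trebled: 3 × $20,480 = $61,440
Attorney fees: 30% of $61,440 = $18,432
Total before cap: $61,440 + $18,432 = $79,872
Cap at $150,950: $79,872 is within the cap, no reduction.

Total recovery: $79,872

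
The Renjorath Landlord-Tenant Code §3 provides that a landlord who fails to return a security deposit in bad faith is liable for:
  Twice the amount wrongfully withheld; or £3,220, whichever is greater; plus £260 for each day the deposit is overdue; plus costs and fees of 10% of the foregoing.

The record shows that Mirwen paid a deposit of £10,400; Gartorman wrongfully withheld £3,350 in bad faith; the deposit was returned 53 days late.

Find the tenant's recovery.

Doubled: 2 × £3,350 = £6,700
Minimum £3,220: £6,700 meets the minimum, no increase.
Late-return penalty: 53 × £260 = £13,780
Damages plus late penalty: £6,700 + £13,780 = £20,480
Costs and fees: 10% of £20,480 = £2,048
Total recovery: £20,480 + £2,048 = £22,528

£22,528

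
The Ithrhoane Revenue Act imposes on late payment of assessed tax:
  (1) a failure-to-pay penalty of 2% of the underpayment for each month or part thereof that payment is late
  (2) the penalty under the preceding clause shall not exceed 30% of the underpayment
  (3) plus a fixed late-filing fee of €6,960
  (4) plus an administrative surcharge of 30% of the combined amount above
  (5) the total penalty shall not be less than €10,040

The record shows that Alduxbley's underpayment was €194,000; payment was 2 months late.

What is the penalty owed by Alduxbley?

Accrued rate: 2% × 2 = 4%, capped at 30% → 4%
Failure-to-pay penalty: 4% of €194,000 = €7,760
Penalty before surcharge: €7,760 + €6,960 = €14,720
Administrative surcharge: 30% of €14,720 = €4,416
Total penalty: €14,720 + €4,416 = €19,136
Minimum €10,040: €19,136 meets the minimum, no increase.

€19,136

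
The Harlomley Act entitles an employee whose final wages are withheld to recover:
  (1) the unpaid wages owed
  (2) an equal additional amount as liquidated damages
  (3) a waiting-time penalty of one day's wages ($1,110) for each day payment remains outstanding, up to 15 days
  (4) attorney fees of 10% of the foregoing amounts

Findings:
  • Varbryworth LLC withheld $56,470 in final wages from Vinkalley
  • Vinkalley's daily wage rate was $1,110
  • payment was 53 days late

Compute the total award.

Liquidated damages (equal amount): $56,470
Penalty days: min(53, 15) = 15
Waiting-time penalty: 15 × $1,110 = $16,650
Subtotal: $56,470 + $56,470 + $16,650 = $129,590
Attorney fees: 10% of $129,590 = $12,959
Total award: $129,590 + $12,959 = $142,549

$142,549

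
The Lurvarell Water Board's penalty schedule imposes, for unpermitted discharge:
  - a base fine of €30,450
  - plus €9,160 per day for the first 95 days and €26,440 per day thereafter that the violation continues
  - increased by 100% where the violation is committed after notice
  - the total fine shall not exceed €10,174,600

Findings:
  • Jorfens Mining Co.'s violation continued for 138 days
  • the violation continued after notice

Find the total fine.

First 95 days: 95 × €9,160 = €870,200
Remaining days: (138 − 95) × €26,440 = €1,136,920
Per-day component: €870,200 + €1,136,920 = €2,007,120
Base plus per-day: €30,450 + €2,007,120 = €2,037,570
Enhancement: 100% of €2,037,570 = €2,037,570
Enhanced fine: €2,037,570 + €2,037,570 = €4,075,140
Cap at €10,174,600: €4,075,140 is within the cap, no reduction.

€4,075,140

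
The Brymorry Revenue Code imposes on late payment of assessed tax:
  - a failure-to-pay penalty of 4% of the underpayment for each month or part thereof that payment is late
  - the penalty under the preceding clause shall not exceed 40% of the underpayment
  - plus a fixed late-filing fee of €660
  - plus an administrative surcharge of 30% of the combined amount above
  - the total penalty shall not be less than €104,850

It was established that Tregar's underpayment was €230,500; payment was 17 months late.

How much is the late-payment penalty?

€120,718

Accrued rate: 4% × 17 = 68%, capped at 40% → 40%
Failure-to-pay penalty: 40% of €230,500 = €92,200
Penalty before surcharge: €92,200 + €660 = €92,860
Administrative surcharge: 30% of €92,860 = €27,858
Total penalty: €92,860 + €27,858 = €120,718
Minimum €104,850: €120,718 meets the minimum, no increase.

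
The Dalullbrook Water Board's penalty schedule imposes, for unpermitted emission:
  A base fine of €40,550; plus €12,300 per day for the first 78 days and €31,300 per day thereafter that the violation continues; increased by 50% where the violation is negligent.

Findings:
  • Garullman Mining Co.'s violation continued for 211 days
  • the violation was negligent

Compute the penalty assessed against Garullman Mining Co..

First 78 days: 78 × €12,300 = €959,400
Remaining days: (211 − 78) × €31,300 = €4,162,900
Per-day component: €959,400 + €4,162,900 = €5,122,300
Base plus per-day: €40,550 + €5,122,300 = €5,162,850
Enhancement: 50% of €5,162,850 = €2,581,425
Enhanced fine: €5,162,850 + €2,581,425 = €7,744,275

€7,744,275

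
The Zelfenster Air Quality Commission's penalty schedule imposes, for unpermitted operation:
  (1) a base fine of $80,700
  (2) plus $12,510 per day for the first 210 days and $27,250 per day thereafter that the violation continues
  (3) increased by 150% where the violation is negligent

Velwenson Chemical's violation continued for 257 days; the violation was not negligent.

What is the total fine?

$3,988,550

First 210 days: 210 × $12,510 = $2,627,100
Remaining days: (257 − 210) × $27,250 = $1,280,750
Per-day component: $2,627,100 + $1,280,750 = $3,907,850
Base plus per-day: $80,700 + $3,907,850 = $3,988,550
The violation was not negligent: no 150% increase.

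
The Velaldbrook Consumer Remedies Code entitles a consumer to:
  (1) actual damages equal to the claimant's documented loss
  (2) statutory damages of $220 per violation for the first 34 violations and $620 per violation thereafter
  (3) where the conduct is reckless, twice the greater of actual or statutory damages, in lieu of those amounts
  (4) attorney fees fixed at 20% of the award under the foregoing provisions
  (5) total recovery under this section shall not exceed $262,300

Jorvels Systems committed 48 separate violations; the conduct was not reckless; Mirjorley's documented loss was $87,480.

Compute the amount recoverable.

First 34 violations: 34 × $220 = $7,480
Remaining violations: (48 − 34) × $620 = $8,680
Statutory damages: $7,480 + $8,680 = $16,160
Conduct not reckless: the in-lieu enhancement does not apply.
Actual plus statutory damages: $87,480 + $16,160 = $103,640
Attorney fees: 20% of $103,640 = $20,728
Total before cap: $103,640 + $20,728 = $124,368
Cap at $262,300: $124,368 is within the cap, no reduction.

$124,368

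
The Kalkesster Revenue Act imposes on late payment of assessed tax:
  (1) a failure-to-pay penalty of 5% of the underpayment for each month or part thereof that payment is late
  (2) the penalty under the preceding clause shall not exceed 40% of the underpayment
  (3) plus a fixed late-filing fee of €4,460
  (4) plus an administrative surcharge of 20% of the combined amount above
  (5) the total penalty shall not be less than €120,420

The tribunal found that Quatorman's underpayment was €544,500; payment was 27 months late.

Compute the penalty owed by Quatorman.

Accrued rate: 5% × 27 = 135%, capped at 40% → 40%
Failure-to-pay penalty: 40% of €544,500 = €217,800
Penalty before surcharge: €217,800 + €4,460 = €222,260
Administrative surcharge: 20% of €222,260 = €44,452
Total penalty: €222,260 + €44,452 = €266,712
Minimum €120,420: €266,712 meets the minimum, no increase.

Penalty: €266,712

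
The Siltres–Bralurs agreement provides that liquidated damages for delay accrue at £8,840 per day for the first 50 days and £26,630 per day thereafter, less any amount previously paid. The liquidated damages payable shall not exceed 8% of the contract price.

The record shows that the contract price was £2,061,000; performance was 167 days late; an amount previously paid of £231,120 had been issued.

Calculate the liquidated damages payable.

£164,880

First 50 days: 50 × £8,840 = £442,000
Remaining days: (167 − 50) × £26,630 = £3,115,710
Accrued per-day damages: £442,000 + £3,115,710 = £3,557,710
Less amount previously paid: £3,557,710 − £231,120 = £3,326,590
Cap: 8% of £2,061,000 = £164,880
Cap at £164,880: £3,326,590 exceeds the cap → £164,880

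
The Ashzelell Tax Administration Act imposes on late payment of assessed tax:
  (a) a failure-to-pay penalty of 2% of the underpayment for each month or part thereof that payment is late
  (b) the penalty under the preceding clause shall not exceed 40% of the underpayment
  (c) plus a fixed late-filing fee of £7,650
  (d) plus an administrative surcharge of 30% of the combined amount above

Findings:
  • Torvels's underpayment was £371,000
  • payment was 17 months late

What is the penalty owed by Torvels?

£173,927

Accrued rate: 2% × 17 = 34%, capped at 40% → 34%
Failure-to-pay penalty: 34% of £371,000 = £126,140
Penalty before surcharge: £126,140 + £7,650 = £133,790
Administrative surcharge: 30% of £133,790 = £40,137
Total penalty: £133,790 + £40,137 = £173,927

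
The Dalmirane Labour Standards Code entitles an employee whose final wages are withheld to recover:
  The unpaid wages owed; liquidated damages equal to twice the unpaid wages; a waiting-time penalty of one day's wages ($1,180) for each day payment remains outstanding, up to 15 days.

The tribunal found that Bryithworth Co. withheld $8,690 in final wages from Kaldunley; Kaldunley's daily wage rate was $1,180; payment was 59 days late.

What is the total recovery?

Doubled: 2 × $8,690 = $17,380
Penalty days: min(59, 15) = 15
Waiting-time penalty: 15 × $1,180 = $17,700
Total award: $8,690 + $17,380 + $17,700 = $43,770

$43,770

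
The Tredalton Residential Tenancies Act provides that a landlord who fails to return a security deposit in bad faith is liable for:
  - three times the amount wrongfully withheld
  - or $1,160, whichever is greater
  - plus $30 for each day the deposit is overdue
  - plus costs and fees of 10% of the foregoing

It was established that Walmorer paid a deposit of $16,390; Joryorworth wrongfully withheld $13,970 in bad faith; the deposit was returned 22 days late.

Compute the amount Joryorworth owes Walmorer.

Trebled: 3 × $13,970 = $41,910
Minimum $1,160: $41,910 meets the minimum, no increase.
Late-return penalty: 22 × $30 = $660
Damages plus late penalty: $41,910 + $660 = $42,570
Costs and fees: 10% of $42,570 = $4,257
Total recovery: $42,570 + $4,257 = $46,827

$46,827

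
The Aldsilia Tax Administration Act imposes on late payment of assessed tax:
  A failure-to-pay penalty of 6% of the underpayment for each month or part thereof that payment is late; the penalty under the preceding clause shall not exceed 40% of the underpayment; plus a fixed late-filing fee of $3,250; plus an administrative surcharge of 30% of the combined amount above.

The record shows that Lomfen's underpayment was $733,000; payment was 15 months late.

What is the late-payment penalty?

$385,385

Accrued rate: 6% × 15 = 90%, capped at 40% → 40%
Failure-to-pay penalty: 40% of $733,000 = $293,200
Penalty before surcharge: $293,200 + $3,250 = $296,450
Administrative surcharge: 30% of $296,450 = $88,935
Total penalty: $296,450 + $88,935 = $385,385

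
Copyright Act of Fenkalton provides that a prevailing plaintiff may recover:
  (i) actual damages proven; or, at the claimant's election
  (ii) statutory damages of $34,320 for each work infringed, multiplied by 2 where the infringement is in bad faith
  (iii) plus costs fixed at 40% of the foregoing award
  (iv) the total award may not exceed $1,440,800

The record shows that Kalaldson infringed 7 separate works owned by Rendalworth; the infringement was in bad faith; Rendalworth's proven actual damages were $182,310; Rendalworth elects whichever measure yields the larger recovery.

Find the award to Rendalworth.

Statutory damages: 7 × $34,320 = $240,240
Doubled: 2 × $240,240 = $480,480
Greater of actual damages ($182,310) or enhanced statutory damages ($480,480): $480,480
Costs: 40% of $480,480 = $192,192
Award plus costs: $480,480 + $192,192 = $672,672
Cap at $1,440,800: $672,672 is within the cap, no reduction.

$672,672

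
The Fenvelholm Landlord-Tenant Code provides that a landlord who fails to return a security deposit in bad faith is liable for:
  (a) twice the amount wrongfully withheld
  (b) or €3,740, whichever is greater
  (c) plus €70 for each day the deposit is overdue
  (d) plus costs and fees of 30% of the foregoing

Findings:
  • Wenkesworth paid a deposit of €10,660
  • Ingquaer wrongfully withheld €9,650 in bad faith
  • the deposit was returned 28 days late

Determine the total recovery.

€27,638

Doubled: 2 × €9,650 = €19,300
Minimum €3,740: €19,300 meets the minimum, no increase.
Late-return penalty: 28 × €70 = €1,960
Damages plus late penalty: €19,300 + €1,960 = €21,260
Costs and fees: 30% of €21,260 = €6,378
Total recovery: €21,260 + €6,378 = €27,638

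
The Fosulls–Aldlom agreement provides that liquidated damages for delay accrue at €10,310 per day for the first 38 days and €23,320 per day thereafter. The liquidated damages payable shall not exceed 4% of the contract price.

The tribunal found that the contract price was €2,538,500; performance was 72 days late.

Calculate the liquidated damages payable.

€101,540

First 38 days: 38 × €10,310 = €391,780
Remaining days: (72 − 38) × €23,320 = €792,880
Accrued per-day damages: €391,780 + €792,880 = €1,184,660
Cap: 4% of €2,538,500 = €101,540
Cap at €101,540: €1,184,660 exceeds the cap → €101,540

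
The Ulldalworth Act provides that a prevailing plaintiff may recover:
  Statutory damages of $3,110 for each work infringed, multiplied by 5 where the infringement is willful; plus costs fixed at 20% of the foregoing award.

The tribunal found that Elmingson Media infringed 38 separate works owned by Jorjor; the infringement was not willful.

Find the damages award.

Statutory damages: 38 × $3,110 = $118,180
Infringement not willful: no ×5 enhancement.
Costs: 20% of $118,180 = $23,636
Award plus costs: $118,180 + $23,636 = $141,816

$141,816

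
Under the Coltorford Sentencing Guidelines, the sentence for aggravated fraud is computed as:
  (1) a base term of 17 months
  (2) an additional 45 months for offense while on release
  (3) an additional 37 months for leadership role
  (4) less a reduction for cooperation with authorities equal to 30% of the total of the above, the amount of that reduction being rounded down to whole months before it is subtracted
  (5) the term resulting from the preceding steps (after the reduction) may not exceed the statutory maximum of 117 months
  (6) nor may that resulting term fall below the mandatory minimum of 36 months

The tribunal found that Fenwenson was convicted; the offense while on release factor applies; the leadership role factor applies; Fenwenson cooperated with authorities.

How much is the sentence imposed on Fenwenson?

Offense while on release enhancement: +45 months
Leadership role enhancement: +37 months
Adjusted term: 17 months + 45 months + 37 months = 99 months
Cooperation with authorities reduction: 30% of 99 months = 29 months (rounded down)
After reduction: 99 − 29 = 70 months
Cap at 117 months: 70 months is within the cap, no reduction.
Minimum 36 months: 70 months meets the minimum, no increase.

70 months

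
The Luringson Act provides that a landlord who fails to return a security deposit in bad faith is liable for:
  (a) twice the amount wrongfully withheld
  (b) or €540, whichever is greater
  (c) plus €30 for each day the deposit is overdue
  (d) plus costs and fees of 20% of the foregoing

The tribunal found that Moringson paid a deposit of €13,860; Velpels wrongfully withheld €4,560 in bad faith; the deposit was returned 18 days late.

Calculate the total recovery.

Doubled: 2 × €4,560 = €9,120
Minimum €540: €9,120 meets the minimum, no increase.
Late-return penalty: 18 × €30 = €540
Damages plus late penalty: €9,120 + €540 = €9,660
Costs and fees: 20% of €9,660 = €1,932
Total recovery: €9,660 + €1,932 = €11,592

€11,592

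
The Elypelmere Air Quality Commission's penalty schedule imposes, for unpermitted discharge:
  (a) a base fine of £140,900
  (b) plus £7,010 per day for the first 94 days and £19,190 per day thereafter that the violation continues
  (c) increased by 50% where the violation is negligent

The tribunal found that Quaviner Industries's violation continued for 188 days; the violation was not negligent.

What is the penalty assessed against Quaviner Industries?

First 94 days: 94 × £7,010 = £658,940
Remaining days: (188 − 94) × £19,190 = £1,803,860
Per-day component: £658,940 + £1,803,860 = £2,462,800
Base plus per-day: £140,900 + £2,462,800 = £2,603,700
The violation was not negligent: no 50% increase.

£2,603,700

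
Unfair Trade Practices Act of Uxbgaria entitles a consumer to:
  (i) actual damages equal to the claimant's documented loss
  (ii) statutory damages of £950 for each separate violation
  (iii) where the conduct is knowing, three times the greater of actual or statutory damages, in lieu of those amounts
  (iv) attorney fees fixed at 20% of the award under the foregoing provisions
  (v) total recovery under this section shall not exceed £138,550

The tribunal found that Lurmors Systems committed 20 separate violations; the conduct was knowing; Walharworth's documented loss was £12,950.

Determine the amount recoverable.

Statutory damages: 20 × £950 = £19,000
Greater of actual damages (£12,950) or statutory damages (£19,000): £19,000
Trebled: 3 × £19,000 = £57,000
Attorney fees: 20% of £57,000 = £11,400
Total before cap: £57,000 + £11,400 = £68,400
Cap at £138,550: £68,400 is within the cap, no reduction.

Total recovery: £68,400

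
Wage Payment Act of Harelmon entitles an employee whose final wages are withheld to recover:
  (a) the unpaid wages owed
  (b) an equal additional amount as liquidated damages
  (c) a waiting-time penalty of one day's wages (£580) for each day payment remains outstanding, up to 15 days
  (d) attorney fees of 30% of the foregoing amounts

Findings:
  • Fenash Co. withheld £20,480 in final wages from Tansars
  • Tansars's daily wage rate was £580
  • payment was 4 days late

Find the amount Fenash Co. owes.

Total award: £56,264

Liquidated damages (equal amount): £20,480
Penalty days: min(4, 15) = 4
Waiting-time penalty: 4 × £580 = £2,320
Subtotal: £20,480 + £20,480 + £2,320 = £43,280
Attorney fees: 30% of £43,280 = £12,984
Total award: £43,280 + £12,984 = £56,264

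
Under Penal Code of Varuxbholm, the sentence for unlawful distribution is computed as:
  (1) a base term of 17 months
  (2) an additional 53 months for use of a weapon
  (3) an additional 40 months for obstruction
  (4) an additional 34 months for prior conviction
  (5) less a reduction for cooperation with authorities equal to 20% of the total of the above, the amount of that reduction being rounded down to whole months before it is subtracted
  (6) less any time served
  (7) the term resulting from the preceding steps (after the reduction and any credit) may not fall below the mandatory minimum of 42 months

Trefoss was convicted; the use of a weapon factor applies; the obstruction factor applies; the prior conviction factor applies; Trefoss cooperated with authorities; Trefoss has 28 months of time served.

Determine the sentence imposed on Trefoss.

88 months

Use of a weapon enhancement: +53 months
Obstruction enhancement: +40 months
Prior conviction enhancement: +34 months
Adjusted term: 17 months + 53 months + 40 months + 34 months = 144 months
Cooperation with authorities reduction: 20% of 144 months = 28 months (rounded down)
After reduction: 144 − 28 = 116 months
Less time served: 116 months − 28 months = 88 months
Minimum 42 months: 88 months meets the minimum, no increase.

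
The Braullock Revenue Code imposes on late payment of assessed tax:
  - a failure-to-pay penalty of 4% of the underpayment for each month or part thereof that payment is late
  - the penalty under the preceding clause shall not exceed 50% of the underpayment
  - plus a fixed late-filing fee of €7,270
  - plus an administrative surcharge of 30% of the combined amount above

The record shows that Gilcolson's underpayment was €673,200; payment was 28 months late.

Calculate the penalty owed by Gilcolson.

Accrued rate: 4% × 28 = 112%, capped at 50% → 50%
Failure-to-pay penalty: 50% of €673,200 = €336,600
Penalty before surcharge: €336,600 + €7,270 = €343,870
Administrative surcharge: 30% of €343,870 = €103,161
Total penalty: €343,870 + €103,161 = €447,031

Penalty: €447,031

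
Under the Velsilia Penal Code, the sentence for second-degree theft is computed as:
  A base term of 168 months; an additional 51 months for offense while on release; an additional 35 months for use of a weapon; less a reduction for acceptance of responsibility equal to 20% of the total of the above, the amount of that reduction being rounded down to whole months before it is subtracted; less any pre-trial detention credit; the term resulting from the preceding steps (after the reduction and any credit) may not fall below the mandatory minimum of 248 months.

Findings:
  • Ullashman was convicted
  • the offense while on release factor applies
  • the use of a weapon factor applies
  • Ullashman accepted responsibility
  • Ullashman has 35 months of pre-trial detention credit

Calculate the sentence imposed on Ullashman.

Offense while on release enhancement: +51 months
Use of a weapon enhancement: +35 months
Adjusted term: 168 months + 51 months + 35 months = 254 months
Acceptance of responsibility reduction: 20% of 254 months = 50 months (rounded down)
After reduction: 254 − 50 = 204 months
Less pre-trial detention credit: 204 months − 35 months = 169 months
Minimum 248 months: 169 months is below the minimum → 248 months

248 months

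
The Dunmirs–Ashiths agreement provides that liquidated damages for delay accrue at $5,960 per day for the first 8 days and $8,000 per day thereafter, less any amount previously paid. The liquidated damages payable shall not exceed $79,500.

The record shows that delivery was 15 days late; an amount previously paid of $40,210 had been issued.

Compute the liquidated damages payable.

$63,470

First 8 days: 8 × $5,960 = $47,680
Remaining days: (15 − 8) × $8,000 = $56,000
Accrued per-day damages: $47,680 + $56,000 = $103,680
Less amount previously paid: $103,680 − $40,210 = $63,470
Cap at $79,500: $63,470 is within the cap, no reduction.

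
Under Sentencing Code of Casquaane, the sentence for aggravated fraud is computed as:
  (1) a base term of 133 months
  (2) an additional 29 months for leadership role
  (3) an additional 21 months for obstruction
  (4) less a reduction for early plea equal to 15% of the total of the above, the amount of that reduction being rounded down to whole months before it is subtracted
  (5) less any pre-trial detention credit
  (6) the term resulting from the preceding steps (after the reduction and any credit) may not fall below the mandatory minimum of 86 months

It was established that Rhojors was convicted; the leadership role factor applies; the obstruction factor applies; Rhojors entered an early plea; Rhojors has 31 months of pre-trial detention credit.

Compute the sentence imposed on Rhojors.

125 months

Leadership role enhancement: +29 months
Obstruction enhancement: +21 months
Adjusted term: 133 months + 29 months + 21 months = 183 months
Early plea reduction: 15% of 183 months = 27 months (rounded down)
After reduction: 183 − 27 = 156 months
Less pre-trial detention credit: 156 months − 31 months = 125 months
Minimum 86 months: 125 months meets the minimum, no increase.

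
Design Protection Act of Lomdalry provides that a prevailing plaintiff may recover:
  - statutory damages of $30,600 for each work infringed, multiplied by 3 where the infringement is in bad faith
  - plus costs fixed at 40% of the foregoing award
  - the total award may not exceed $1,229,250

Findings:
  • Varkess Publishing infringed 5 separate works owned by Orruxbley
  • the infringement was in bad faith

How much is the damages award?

Award: $642,600

Statutory damages: 5 × $30,600 = $153,000
Trebled: 3 × $153,000 = $459,000
Costs: 40% of $459,000 = $183,600
Award plus costs: $459,000 + $183,600 = $642,600
Cap at $1,229,250: $642,600 is within the cap, no reduction.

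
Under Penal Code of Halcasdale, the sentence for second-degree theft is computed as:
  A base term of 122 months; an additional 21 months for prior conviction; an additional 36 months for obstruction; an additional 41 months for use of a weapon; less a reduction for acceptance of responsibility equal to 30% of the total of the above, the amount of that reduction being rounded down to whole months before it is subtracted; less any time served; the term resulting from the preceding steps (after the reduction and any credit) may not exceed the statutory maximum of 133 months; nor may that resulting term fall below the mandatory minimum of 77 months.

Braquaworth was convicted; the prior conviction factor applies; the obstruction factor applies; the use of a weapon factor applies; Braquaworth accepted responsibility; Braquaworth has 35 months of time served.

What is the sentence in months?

Prior conviction enhancement: +21 months
Obstruction enhancement: +36 months
Use of a weapon enhancement: +41 months
Adjusted term: 122 months + 21 months + 36 months + 41 months = 220 months
Acceptance of responsibility reduction: 30% of 220 months = 66 months (rounded down)
After reduction: 220 − 66 = 154 months
Less time served: 154 months − 35 months = 119 months
Cap at 133 months: 119 months is within the cap, no reduction.
Minimum 77 months: 119 months meets the minimum, no increase.

119 months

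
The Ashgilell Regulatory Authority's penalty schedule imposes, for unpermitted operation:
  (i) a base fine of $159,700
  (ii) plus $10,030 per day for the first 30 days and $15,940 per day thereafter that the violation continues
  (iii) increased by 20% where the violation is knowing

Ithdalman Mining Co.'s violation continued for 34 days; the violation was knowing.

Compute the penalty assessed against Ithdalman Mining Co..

$629,232

First 30 days: 30 × $10,030 = $300,900
Remaining days: (34 − 30) × $15,940 = $63,760
Per-day component: $300,900 + $63,760 = $364,660
Base plus per-day: $159,700 + $364,660 = $524,360
Enhancement: 20% of $524,360 = $104,872
Enhanced fine: $524,360 + $104,872 = $629,232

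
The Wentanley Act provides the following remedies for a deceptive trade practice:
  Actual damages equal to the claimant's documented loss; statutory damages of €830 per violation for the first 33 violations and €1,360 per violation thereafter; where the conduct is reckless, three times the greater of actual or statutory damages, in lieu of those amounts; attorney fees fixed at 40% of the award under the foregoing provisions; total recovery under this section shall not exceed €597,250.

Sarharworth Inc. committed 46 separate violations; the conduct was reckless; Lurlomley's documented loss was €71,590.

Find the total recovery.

Total recovery: €300,678

First 33 violations: 33 × €830 = €27,390
Remaining violations: (46 − 33) × €1,360 = €17,680
Statutory damages: €27,390 + €17,680 = €45,070
Greater of actual damages (€71,590) or statutory damages (€45,070): €71,590
Trebled: 3 × €71,590 = €214,770
Attorney fees: 40% of €214,770 = €85,908
Total before cap: €214,770 + €85,908 = €300,678
Cap at €597,250: €300,678 is within the cap, no reduction.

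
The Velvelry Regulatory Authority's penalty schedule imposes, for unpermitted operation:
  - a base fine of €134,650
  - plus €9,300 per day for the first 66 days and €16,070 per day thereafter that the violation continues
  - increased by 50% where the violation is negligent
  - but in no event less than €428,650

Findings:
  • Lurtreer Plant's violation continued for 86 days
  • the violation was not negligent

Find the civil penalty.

€1,069,850

First 66 days: 66 × €9,300 = €613,800
Remaining days: (86 − 66) × €16,070 = €321,400
Per-day component: €613,800 + €321,400 = €935,200
Base plus per-day: €134,650 + €935,200 = €1,069,850
The violation was not negligent: no 50% increase.
Minimum €428,650: €1,069,850 meets the minimum, no increase.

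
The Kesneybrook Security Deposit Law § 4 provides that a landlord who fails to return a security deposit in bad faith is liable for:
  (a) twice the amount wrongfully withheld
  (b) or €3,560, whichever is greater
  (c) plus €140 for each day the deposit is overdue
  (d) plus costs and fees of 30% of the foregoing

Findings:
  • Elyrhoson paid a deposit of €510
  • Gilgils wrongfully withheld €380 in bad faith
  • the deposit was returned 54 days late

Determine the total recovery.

Doubled: 2 × €380 = €760
Minimum €3,560: €760 is below the minimum → €3,560
Late-return penalty: 54 × €140 = €7,560
Damages plus late penalty: €3,560 + €7,560 = €11,120
Costs and fees: 30% of €11,120 = €3,336
Total recovery: €11,120 + €3,336 = €14,456

€14,456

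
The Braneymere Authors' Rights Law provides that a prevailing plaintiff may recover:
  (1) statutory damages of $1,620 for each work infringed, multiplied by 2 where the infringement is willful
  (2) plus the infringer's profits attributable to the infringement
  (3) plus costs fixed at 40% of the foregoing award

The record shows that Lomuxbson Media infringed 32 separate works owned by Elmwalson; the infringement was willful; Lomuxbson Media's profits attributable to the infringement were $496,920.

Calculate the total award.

Statutory damages: 32 × $1,620 = $51,840
Doubled: 2 × $51,840 = $103,680
Combined award: $103,680 + $496,920 = $600,600
Costs: 40% of $600,600 = $240,240
Award plus costs: $600,600 + $240,240 = $840,840

$840,840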